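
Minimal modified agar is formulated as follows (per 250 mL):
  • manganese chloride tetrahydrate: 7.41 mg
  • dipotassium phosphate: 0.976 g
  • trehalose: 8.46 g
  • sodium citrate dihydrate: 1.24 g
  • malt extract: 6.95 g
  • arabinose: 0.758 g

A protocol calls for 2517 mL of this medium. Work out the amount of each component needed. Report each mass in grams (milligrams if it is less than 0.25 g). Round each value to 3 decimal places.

Ratio of target to recipe volume: 2517 / 250 = 10.068.
manganese chloride tetrahydrate: 7.41 mg × (2517 mL / 250 mL) = 74.604 mg
dipotassium phosphate: 0.976 g × (2517 mL / 250 mL) = 9.826 g
trehalose: 8.46 g × (2517 mL / 250 mL) = 85.175 g
sodium citrate dihydrate: 1.24 g × (2517 mL / 250 mL) = 12.484 g
malt extract: 6.95 g × (2517 mL / 250 mL) = 69.973 g
arabinose: 0.758 g × (2517 mL / 250 mL) = 7.632 g

manganese chloride tetrahydrate 74.604 mg; dipotassium phosphate 9.826 g; trehalose 85.175 g; sodium citrate dihydrate 12.484 g; malt extract 69.973 g; arabinose 7.632 g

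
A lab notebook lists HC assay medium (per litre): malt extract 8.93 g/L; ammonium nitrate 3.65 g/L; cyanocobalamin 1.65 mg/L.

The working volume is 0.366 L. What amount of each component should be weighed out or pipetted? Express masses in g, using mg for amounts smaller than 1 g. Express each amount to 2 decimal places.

malt extract 3.27 g; ammonium nitrate 1.34 g; cyanocobalamin 0.60 mg

Scale factor relative to 1 L: 0.366.
malt extract: 8.93 g/L × 0.366 L = 3.27 g
ammonium nitrate: 3.65 g/L × 0.366 L = 1.34 g
cyanocobalamin: 1.65 mg/L × 0.366 L = 0.60 mg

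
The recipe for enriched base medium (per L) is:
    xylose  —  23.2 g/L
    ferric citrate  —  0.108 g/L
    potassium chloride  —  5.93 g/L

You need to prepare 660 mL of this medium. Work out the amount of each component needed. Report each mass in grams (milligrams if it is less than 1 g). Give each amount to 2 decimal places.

xylose 15.31 g; ferric citrate 71.28 mg; potassium chloride 3.91 g

Working volume: 660 mL = 0.66 L.
xylose: 23.2 g/L × 0.66 L = 15.31 g
ferric citrate: 0.108 g/L × 0.66 L = 0.07128 g = 71.28 mg
potassium chloride: 5.93 g/L × 0.66 L = 3.91 g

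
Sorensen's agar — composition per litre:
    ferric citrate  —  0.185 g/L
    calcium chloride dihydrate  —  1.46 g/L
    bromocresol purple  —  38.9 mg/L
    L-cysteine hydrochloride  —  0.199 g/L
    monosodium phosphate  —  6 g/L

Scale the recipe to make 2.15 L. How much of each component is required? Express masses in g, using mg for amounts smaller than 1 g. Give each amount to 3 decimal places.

Working volume: 2.15 L.
ferric citrate: 0.185 g/L × 2.15 L = 0.39775 g = 397.750 mg
calcium chloride dihydrate: 1.46 g/L × 2.15 L = 3.139 g
bromocresol purple: 38.9 mg/L × 2.15 L = 83.635 mg
L-cysteine hydrochloride: 0.199 g/L × 2.15 L = 0.42785 g = 427.850 mg
monosodium phosphate: 6 g/L × 2.15 L = 12.900 g

ferric citrate 397.750 mg; calcium chloride dihydrate 3.139 g; bromocresol purple 83.635 mg; L-cysteine hydrochloride 427.850 mg; monosodium phosphate 12.900 g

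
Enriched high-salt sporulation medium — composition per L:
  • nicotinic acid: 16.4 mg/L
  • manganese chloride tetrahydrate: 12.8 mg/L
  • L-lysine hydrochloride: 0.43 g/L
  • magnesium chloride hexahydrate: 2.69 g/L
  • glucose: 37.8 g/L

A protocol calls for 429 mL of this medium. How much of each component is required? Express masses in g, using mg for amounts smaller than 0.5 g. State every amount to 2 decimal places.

nicotinic acid 7.04 mg; manganese chloride tetrahydrate 5.49 mg; L-lysine hydrochloride 184.47 mg; magnesium chloride hexahydrate 1.15 g; glucose 16.22 g

Working volume: 429 mL = 0.429 L.
nicotinic acid: 16.4 mg/L × 0.429 L = 7.04 mg
manganese chloride tetrahydrate: 12.8 mg/L × 0.429 L = 5.49 mg
L-lysine hydrochloride: 0.43 g/L × 0.429 L = 0.18447 g = 184.47 mg
magnesium chloride hexahydrate: 2.69 g/L × 0.429 L = 1.15 g
glucose: 37.8 g/L × 0.429 L = 16.22 g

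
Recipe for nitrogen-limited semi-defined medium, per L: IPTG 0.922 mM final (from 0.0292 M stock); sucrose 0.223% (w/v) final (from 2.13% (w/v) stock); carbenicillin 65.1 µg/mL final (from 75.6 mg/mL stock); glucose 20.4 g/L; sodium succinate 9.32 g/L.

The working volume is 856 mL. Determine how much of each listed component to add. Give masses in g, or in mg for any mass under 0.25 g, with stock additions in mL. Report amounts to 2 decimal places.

Working volume: 856 mL = 0.856 L.
IPTG: dilute stock: 0.922 mM × 856 mL ÷ 29.2 mM = 27.03 mL
sucrose: dilute stock: 0.223% ÷ 2.13% × 856 mL = 89.62 mL
carbenicillin: dilute stock: 65.1 µg/mL × 856 mL ÷ 75600 µg/mL = 0.74 mL
glucose: 20.4 g/L × 0.856 L = 17.46 g
sodium succinate: 9.32 g/L × 0.856 L = 7.98 g

IPTG 27.03 mL; sucrose 89.62 mL; carbenicillin 0.74 mL; glucose 17.46 g; sodium succinate 7.98 g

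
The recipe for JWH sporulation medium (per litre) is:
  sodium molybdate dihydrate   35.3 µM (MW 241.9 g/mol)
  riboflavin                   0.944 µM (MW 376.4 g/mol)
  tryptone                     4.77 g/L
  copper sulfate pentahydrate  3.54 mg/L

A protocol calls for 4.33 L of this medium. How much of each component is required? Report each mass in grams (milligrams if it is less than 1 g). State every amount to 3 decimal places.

Scale factor relative to 1 L: 4.33.
sodium molybdate dihydrate: 35.3 µmol/L × 241.9 g/mol × 4.33 L ÷ 1000 = 36.974 mg
riboflavin: 0.944 µmol/L × 376.4 g/mol × 4.33 L ÷ 1000 = 1.539 mg
tryptone: 4.77 g/L × 4.33 L = 20.654 g
copper sulfate pentahydrate: 3.54 mg/L × 4.33 L = 15.328 mg

sodium molybdate dihydrate 36.974 mg; riboflavin 1.539 mg; tryptone 20.654 g; copper sulfate pentahydrate 15.328 mg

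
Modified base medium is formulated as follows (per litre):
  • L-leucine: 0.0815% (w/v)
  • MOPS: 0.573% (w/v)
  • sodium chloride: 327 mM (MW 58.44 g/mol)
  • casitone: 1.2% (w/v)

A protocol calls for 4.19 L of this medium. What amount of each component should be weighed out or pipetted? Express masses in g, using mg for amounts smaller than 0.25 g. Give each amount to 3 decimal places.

L-leucine 3.415 g; MOPS 24.009 g; sodium chloride 80.070 g; casitone 50.280 g

Scale factor relative to 1 L: 4.19.
L-leucine: 0.0815% w/v = 0.815 g/L → 0.815 × 4.19 L = 3.415 g
MOPS: 0.573% w/v = 5.73 g/L → 5.73 × 4.19 L = 24.009 g
sodium chloride: 327 mmol/L × 58.44 g/mol × 4.19 L ÷ 1000 = 80.070 g
casitone: 1.2 g per 100 mL × 4190 mL ÷ 100 = 50.280 g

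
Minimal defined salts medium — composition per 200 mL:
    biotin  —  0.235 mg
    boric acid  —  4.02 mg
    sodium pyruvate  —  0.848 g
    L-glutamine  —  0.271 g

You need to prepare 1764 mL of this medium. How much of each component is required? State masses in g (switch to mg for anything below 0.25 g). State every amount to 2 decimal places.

biotin 2.07 mg; boric acid 35.46 mg; sodium pyruvate 7.48 g; L-glutamine 2.39 g

Scale factor = 1764 mL / 200 mL = 8.82.
biotin: 0.235 mg × (1764 mL / 200 mL) = 2.07 mg
boric acid: 4.02 mg × (1764 mL / 200 mL) = 35.46 mg
sodium pyruvate: 0.848 g × (1764 mL / 200 mL) = 7.48 g
L-glutamine: 0.271 g × (1764 mL / 200 mL) = 2.39 g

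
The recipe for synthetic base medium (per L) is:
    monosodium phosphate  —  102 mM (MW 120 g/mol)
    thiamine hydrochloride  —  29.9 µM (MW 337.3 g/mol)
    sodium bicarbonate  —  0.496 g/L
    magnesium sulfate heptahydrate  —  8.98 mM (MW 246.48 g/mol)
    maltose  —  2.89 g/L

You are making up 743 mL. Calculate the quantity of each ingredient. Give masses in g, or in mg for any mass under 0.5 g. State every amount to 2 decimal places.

monosodium phosphate 9.09 g; thiamine hydrochloride 7.49 mg; sodium bicarbonate 368.53 mg; magnesium sulfate heptahydrate 1.64 g; maltose 2.15 g

Working volume: 743 mL = 0.743 L.
monosodium phosphate: 102 mmol/L × 120 g/mol × 0.743 L ÷ 1000 = 9.09 g
thiamine hydrochloride: 29.9 µmol/L × 337.3 g/mol × 0.743 L ÷ 1000 = 7.49 mg
sodium bicarbonate: 0.496 g/L × 0.743 L = 0.368528 g = 368.53 mg
magnesium sulfate heptahydrate: 8.98 mmol/L × 246.48 g/mol × 0.743 L ÷ 1000 = 1.64 g
maltose: 2.89 g/L × 0.743 L = 2.15 g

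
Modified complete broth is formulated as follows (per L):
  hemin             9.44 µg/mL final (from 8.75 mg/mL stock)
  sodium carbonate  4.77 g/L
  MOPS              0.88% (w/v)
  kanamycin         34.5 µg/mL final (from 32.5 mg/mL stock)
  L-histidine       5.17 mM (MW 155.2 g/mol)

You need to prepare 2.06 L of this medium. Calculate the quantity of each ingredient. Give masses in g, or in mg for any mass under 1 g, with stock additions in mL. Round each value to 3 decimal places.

Working volume: 2.06 L.
hemin: V = C2·V2/C1 = 9.44 µg/mL × 2060 mL ÷ 8750 µg/mL = 2.222 mL
sodium carbonate: 4.77 g/L × 2.06 L = 9.826 g
MOPS: 0.88 g per 100 mL × 2060 mL ÷ 100 = 18.128 g
kanamycin: V = C2·V2/C1 = 34.5 µg/mL × 2060 mL ÷ 32500 µg/mL = 2.187 mL
L-histidine: 5.17 mmol/L × 155.2 g/mol × 2.06 L ÷ 1000 = 1.653 g

hemin 2.222 mL; sodium carbonate 9.826 g; MOPS 18.128 g; kanamycin 2.187 mL; L-histidine 1.653 g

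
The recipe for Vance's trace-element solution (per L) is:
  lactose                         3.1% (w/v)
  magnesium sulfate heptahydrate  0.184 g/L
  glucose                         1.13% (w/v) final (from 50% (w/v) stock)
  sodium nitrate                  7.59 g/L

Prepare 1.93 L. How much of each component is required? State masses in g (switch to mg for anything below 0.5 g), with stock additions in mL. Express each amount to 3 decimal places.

Working volume: 1.93 L.
lactose: 3.1% w/v = 31 g/L → 31 × 1.93 L = 59.830 g
magnesium sulfate heptahydrate: 0.184 g/L × 1.93 L = 0.35512 g = 355.120 mg
glucose: C1V1 = C2V2 → 1.13% ÷ 50% × 1930 mL = 43.618 mL
sodium nitrate: 7.59 g/L × 1.93 L = 14.649 g

lactose 59.830 g; magnesium sulfate heptahydrate 355.120 mg; glucose 43.618 mL; sodium nitrate 14.649 g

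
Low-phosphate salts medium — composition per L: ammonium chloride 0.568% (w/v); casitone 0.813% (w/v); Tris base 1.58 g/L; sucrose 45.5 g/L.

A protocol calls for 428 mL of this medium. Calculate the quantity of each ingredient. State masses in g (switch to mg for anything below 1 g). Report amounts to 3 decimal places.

Target volume = 428 mL = 0.428 L.
ammonium chloride: 0.568% w/v = 5.68 g/L → 5.68 × 0.428 L = 2.431 g
casitone: 0.813 g per 100 mL × 428 mL ÷ 100 = 3.480 g
Tris base: 1.58 g/L × 0.428 L = 0.67624 g = 676.240 mg
sucrose: 45.5 g/L × 0.428 L = 19.474 g

ammonium chloride 2.431 g; casitone 3.480 g; Tris base 676.240 mg; sucrose 19.474 g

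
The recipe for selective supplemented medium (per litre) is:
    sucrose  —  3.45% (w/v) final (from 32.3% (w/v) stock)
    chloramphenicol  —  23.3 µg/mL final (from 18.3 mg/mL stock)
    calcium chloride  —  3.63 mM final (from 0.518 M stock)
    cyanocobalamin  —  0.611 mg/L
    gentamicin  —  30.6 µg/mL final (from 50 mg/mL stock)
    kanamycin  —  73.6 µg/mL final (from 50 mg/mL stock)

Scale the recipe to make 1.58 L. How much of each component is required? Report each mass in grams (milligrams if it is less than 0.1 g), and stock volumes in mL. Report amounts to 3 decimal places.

sucrose 168.762 mL; chloramphenicol 2.012 mL; calcium chloride 11.072 mL; cyanocobalamin 0.965 mg; gentamicin 0.967 mL; kanamycin 2.326 mL

Working volume: 1.58 L.
sucrose: V = C2·V2/C1 = 3.45% ÷ 32.3% × 1580 mL = 168.762 mL
chloramphenicol: V = C2·V2/C1 = 23.3 µg/mL × 1580 mL ÷ 18300 µg/mL = 2.012 mL
calcium chloride: C1V1 = C2V2 → 3.63 mM × 1580 mL ÷ 518 mM = 11.072 mL
cyanocobalamin: 0.611 mg/L × 1.58 L = 0.965 mg
gentamicin: C1V1 = C2V2 → 30.6 µg/mL × 1580 mL ÷ 50000 µg/mL = 0.967 mL
kanamycin: dilute stock: 73.6 µg/mL × 1580 mL ÷ 50000 µg/mL = 2.326 mL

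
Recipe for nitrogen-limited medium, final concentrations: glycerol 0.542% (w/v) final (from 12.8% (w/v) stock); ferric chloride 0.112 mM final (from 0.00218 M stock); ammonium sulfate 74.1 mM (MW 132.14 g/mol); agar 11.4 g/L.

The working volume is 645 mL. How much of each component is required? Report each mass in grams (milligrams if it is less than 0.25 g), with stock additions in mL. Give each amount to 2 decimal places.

Target volume = 645 mL = 0.645 L.
glycerol: C1V1 = C2V2 → 0.542% ÷ 12.8% × 645 mL = 27.31 mL
ferric chloride: dilute stock: 0.112 mM × 645 mL ÷ 2.18 mM = 33.14 mL
ammonium sulfate: 74.1 mmol/L × 132.14 g/mol × 0.645 L ÷ 1000 = 6.32 g
agar: 11.4 g/L × 0.645 L = 7.35 g

glycerol 27.31 mL; ferric chloride 33.14 mL; ammonium sulfate 6.32 g; agar 7.35 g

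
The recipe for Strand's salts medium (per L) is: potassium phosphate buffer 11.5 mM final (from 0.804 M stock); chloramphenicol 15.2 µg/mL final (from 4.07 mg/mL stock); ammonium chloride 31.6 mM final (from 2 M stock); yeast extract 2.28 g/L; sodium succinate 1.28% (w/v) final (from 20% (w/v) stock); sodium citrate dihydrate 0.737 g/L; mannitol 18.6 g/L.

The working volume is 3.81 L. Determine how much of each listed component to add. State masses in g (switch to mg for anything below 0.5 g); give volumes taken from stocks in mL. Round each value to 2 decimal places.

Working volume: 3.81 L.
potassium phosphate buffer: dilute stock: 11.5 mM × 3810 mL ÷ 804 mM = 54.50 mL
chloramphenicol: C1V1 = C2V2 → 15.2 µg/mL × 3810 mL ÷ 4070 µg/mL = 14.23 mL
ammonium chloride: dilute stock: 31.6 mM × 3810 mL ÷ 2000 mM = 60.20 mL
yeast extract: 2.28 g/L × 3.81 L = 8.69 g
sodium succinate: V = C2·V2/C1 = 1.28% ÷ 20% × 3810 mL = 243.84 mL
sodium citrate dihydrate: 0.737 g/L × 3.81 L = 2.81 g
mannitol: 18.6 g/L × 3.81 L = 70.87 g

potassium phosphate buffer 54.50 mL; chloramphenicol 14.23 mL; ammonium chloride 60.20 mL; yeast extract 8.69 g; sodium succinate 243.84 mL; sodium citrate dihydrate 2.81 g; mannitol 70.87 g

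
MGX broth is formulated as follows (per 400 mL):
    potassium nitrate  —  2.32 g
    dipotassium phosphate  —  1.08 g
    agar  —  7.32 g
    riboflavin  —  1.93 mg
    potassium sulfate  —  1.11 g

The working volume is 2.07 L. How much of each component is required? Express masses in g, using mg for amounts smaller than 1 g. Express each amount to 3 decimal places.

potassium nitrate 12.006 g; dipotassium phosphate 5.589 g; agar 37.881 g; riboflavin 9.988 mg; potassium sulfate 5.744 g

Ratio of target to recipe volume: 2070 / 400 = 5.175.
potassium nitrate: 2.32 g × (2070 mL / 400 mL) = 12.006 g
dipotassium phosphate: 1.08 g × (2070 mL / 400 mL) = 5.589 g
agar: 7.32 g × (2070 mL / 400 mL) = 37.881 g
riboflavin: 1.93 mg × (2070 mL / 400 mL) = 9.988 mg
potassium sulfate: 1.11 g × (2070 mL / 400 mL) = 5.744 g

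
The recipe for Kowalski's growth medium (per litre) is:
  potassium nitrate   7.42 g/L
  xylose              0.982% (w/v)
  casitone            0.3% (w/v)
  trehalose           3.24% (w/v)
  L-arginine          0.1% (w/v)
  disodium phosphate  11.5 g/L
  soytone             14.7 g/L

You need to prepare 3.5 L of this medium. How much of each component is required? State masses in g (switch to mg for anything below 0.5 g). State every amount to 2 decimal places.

Scale factor relative to 1 L: 3.5.
potassium nitrate: 7.42 g/L × 3.5 L = 25.97 g
xylose: 0.982 g per 100 mL × 3500 mL ÷ 100 = 34.37 g
casitone: 0.3 g per 100 mL × 3500 mL ÷ 100 = 10.50 g
trehalose: 3.24 g per 100 mL × 3500 mL ÷ 100 = 113.40 g
L-arginine: 0.1% w/v = 1 g/L → 1 × 3.5 L = 3.50 g
disodium phosphate: 11.5 g/L × 3.5 L = 40.25 g
soytone: 14.7 g/L × 3.5 L = 51.45 g

potassium nitrate 25.97 g; xylose 34.37 g; casitone 10.50 g; trehalose 113.40 g; L-arginine 3.50 g; disodium phosphate 40.25 g; soytone 51.45 g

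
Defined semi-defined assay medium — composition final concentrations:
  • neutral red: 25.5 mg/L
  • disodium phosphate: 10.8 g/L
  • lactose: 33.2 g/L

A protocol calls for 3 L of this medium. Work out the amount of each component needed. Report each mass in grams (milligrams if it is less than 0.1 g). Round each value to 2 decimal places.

Working volume: 3 L.
neutral red: 25.5 mg/L × 3 L = 76.50 mg
disodium phosphate: 10.8 g/L × 3 L = 32.40 g
lactose: 33.2 g/L × 3 L = 99.60 g

neutral red 76.50 mg; disodium phosphate 32.40 g; lactose 99.60 g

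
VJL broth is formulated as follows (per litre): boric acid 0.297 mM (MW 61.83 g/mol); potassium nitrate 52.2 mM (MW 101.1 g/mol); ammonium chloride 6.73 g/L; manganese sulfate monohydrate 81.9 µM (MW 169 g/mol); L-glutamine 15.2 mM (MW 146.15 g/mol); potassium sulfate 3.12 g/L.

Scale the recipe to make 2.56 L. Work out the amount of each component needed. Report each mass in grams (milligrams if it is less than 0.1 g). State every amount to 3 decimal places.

boric acid 47.011 mg; potassium nitrate 13.510 g; ammonium chloride 17.229 g; manganese sulfate monohydrate 35.433 mg; L-glutamine 5.687 g; potassium sulfate 7.987 g

Scale factor relative to 1 L: 2.56.
boric acid: 0.297 mmol/L × 61.83 mg/mmol × 2.56 L = 47.011 mg
potassium nitrate: 52.2 mmol/L × 101.1 g/mol × 2.56 L ÷ 1000 = 13.510 g
ammonium chloride: 6.73 g/L × 2.56 L = 17.229 g
manganese sulfate monohydrate: 81.9 µmol/L × 169 g/mol × 2.56 L ÷ 1000 = 35.433 mg
L-glutamine: 15.2 mmol/L × 146.15 g/mol × 2.56 L ÷ 1000 = 5.687 g
potassium sulfate: 3.12 g/L × 2.56 L = 7.987 g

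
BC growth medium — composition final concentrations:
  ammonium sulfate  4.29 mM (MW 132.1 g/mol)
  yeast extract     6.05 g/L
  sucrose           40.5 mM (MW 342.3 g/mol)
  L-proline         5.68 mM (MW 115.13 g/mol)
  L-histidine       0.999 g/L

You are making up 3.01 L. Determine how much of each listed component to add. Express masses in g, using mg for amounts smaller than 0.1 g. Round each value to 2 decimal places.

ammonium sulfate 1.71 g; yeast extract 18.21 g; sucrose 41.73 g; L-proline 1.97 g; L-histidine 3.01 g

Scale factor relative to 1 L: 3.01.
ammonium sulfate: 4.29 mmol/L × 132.1 g/mol × 3.01 L ÷ 1000 = 1.71 g
yeast extract: 6.05 g/L × 3.01 L = 18.21 g
sucrose: 40.5 mmol/L × 342.3 g/mol × 3.01 L ÷ 1000 = 41.73 g
L-proline: 5.68 mmol/L × 115.13 g/mol × 3.01 L ÷ 1000 = 1.97 g
L-histidine: 0.999 g/L × 3.01 L = 3.01 g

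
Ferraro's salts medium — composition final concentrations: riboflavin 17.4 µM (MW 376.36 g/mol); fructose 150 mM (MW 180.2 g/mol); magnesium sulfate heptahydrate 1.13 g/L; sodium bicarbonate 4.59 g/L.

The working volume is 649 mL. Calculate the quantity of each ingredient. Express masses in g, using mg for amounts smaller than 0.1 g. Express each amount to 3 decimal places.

Scale factor relative to 1 L: 0.649.
riboflavin: 17.4 µmol/L × 376.36 g/mol × 0.649 L ÷ 1000 = 4.250 mg
fructose: 150 mmol/L × 180.2 g/mol × 0.649 L ÷ 1000 = 17.542 g
magnesium sulfate heptahydrate: 1.13 g/L × 0.649 L = 0.733 g
sodium bicarbonate: 4.59 g/L × 0.649 L = 2.979 g

riboflavin 4.250 mg; fructose 17.542 g; magnesium sulfate heptahydrate 0.733 g; sodium bicarbonate 2.979 g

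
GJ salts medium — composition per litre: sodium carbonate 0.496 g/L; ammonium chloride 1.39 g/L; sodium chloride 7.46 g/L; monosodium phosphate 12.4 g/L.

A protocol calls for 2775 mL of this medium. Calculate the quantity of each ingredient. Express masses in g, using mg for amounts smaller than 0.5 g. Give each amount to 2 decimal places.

sodium carbonate 1.38 g; ammonium chloride 3.86 g; sodium chloride 20.70 g; monosodium phosphate 34.41 g

Working volume: 2775 mL = 2.775 L.
sodium carbonate: 0.496 g/L × 2.775 L = 1.38 g
ammonium chloride: 1.39 g/L × 2.775 L = 3.86 g
sodium chloride: 7.46 g/L × 2.775 L = 20.70 g
monosodium phosphate: 12.4 g/L × 2.775 L = 34.41 g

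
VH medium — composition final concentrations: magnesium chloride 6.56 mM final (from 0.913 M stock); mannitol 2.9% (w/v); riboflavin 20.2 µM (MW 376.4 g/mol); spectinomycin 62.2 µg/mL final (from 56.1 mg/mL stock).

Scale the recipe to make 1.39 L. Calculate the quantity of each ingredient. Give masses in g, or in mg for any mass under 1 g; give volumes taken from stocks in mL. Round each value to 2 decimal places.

Scale factor relative to 1 L: 1.39.
magnesium chloride: dilute stock: 6.56 mM × 1390 mL ÷ 913 mM = 9.99 mL
mannitol: 2.9% w/v = 29 g/L → 29 × 1.39 L = 40.31 g
riboflavin: 20.2 µmol/L × 376.4 g/mol × 1.39 L ÷ 1000 = 10.57 mg
spectinomycin: V = C2·V2/C1 = 62.2 µg/mL × 1390 mL ÷ 56100 µg/mL = 1.54 mL

magnesium chloride 9.99 mL; mannitol 40.31 g; riboflavin 10.57 mg; spectinomycin 1.54 mL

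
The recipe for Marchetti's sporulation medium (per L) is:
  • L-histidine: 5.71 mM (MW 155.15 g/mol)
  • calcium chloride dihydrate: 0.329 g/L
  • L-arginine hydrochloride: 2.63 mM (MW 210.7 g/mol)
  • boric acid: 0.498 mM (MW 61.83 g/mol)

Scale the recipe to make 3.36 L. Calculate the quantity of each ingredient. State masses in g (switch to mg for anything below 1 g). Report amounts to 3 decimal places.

L-histidine 2.977 g; calcium chloride dihydrate 1.105 g; L-arginine hydrochloride 1.862 g; boric acid 103.459 mg

Working volume: 3.36 L.
L-histidine: 5.71 mmol/L × 155.15 g/mol × 3.36 L ÷ 1000 = 2.977 g
calcium chloride dihydrate: 0.329 g/L × 3.36 L = 1.105 g
L-arginine hydrochloride: 2.63 mmol/L × 210.7 g/mol × 3.36 L ÷ 1000 = 1.862 g
boric acid: 0.498 mmol/L × 61.83 mg/mmol × 3.36 L = 103.459 mg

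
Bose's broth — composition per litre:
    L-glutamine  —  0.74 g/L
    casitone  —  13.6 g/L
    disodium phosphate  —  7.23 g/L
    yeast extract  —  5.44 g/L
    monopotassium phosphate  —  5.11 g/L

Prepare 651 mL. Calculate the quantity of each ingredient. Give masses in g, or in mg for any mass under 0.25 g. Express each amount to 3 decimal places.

L-glutamine 0.482 g; casitone 8.854 g; disodium phosphate 4.707 g; yeast extract 3.541 g; monopotassium phosphate 3.327 g

Target volume = 651 mL = 0.651 L.
L-glutamine: 0.74 g/L × 0.651 L = 0.482 g
casitone: 13.6 g/L × 0.651 L = 8.854 g
disodium phosphate: 7.23 g/L × 0.651 L = 4.707 g
yeast extract: 5.44 g/L × 0.651 L = 3.541 g
monopotassium phosphate: 5.11 g/L × 0.651 L = 3.327 g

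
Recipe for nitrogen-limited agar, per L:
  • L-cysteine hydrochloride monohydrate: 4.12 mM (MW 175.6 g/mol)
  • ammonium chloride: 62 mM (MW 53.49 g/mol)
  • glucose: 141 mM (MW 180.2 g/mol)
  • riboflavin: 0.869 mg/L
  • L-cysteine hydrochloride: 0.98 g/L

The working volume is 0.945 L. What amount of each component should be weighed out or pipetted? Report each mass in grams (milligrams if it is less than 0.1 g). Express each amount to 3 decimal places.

Scale factor relative to 1 L: 0.945.
L-cysteine hydrochloride monohydrate: 4.12 mmol/L × 175.6 g/mol × 0.945 L ÷ 1000 = 0.684 g
ammonium chloride: 62 mmol/L × 53.49 g/mol × 0.945 L ÷ 1000 = 3.134 g
glucose: 141 mmol/L × 180.2 g/mol × 0.945 L ÷ 1000 = 24.011 g
riboflavin: 0.869 mg/L × 0.945 L = 0.821 mg
L-cysteine hydrochloride: 0.98 g/L × 0.945 L = 0.926 g

L-cysteine hydrochloride monohydrate 0.684 g; ammonium chloride 3.134 g; glucose 24.011 g; riboflavin 0.821 mg; L-cysteine hydrochloride 0.926 g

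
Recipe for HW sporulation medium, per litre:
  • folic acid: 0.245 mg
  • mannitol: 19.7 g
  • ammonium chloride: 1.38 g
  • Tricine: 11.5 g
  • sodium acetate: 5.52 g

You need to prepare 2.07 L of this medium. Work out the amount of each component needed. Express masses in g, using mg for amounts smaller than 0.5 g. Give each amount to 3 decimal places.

Ratio of target to recipe volume: 2070 / 1000 = 2.07.
folic acid: 0.245 mg × (2070 mL / 1000 mL) = 0.507 mg
mannitol: 19.7 g × (2070 mL / 1000 mL) = 40.779 g
ammonium chloride: 1.38 g × (2070 mL / 1000 mL) = 2.857 g
Tricine: 11.5 g × (2070 mL / 1000 mL) = 23.805 g
sodium acetate: 5.52 g × (2070 mL / 1000 mL) = 11.426 g

folic acid 0.507 mg; mannitol 40.779 g; ammonium chloride 2.857 g; Tricine 23.805 g; sodium acetate 11.426 g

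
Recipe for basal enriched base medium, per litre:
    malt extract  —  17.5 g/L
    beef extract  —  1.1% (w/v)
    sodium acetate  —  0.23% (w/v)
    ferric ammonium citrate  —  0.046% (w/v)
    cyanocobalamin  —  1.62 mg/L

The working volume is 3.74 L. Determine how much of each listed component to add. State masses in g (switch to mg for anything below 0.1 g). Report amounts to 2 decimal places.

Scale factor relative to 1 L: 3.74.
malt extract: 17.5 g/L × 3.74 L = 65.45 g
beef extract: 1.1% w/v = 11 g/L → 11 × 3.74 L = 41.14 g
sodium acetate: 0.23% w/v = 2.3 g/L → 2.3 × 3.74 L = 8.60 g
ferric ammonium citrate: 0.046 g per 100 mL × 3740 mL ÷ 100 = 1.72 g
cyanocobalamin: 1.62 mg/L × 3.74 L = 6.06 mg

malt extract 65.45 g; beef extract 41.14 g; sodium acetate 8.60 g; ferric ammonium citrate 1.72 g; cyanocobalamin 6.06 mg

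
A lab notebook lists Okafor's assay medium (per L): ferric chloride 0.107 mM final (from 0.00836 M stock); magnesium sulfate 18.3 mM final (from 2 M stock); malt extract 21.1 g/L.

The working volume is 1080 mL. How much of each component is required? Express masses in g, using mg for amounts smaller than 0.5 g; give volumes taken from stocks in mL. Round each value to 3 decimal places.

ferric chloride 13.823 mL; magnesium sulfate 9.882 mL; malt extract 22.788 g

Target volume = 1080 mL = 1.08 L.
ferric chloride: V = C2·V2/C1 = 0.107 mM × 1080 mL ÷ 8.36 mM = 13.823 mL
magnesium sulfate: C1V1 = C2V2 → 18.3 mM × 1080 mL ÷ 2000 mM = 9.882 mL
malt extract: 21.1 g/L × 1.08 L = 22.788 g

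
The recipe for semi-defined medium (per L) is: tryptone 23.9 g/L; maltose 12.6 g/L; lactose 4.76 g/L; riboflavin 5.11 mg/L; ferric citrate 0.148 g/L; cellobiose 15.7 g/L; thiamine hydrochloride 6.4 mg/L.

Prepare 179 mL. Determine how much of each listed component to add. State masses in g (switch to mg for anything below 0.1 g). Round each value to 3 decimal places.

Scale factor relative to 1 L: 0.179.
tryptone: 23.9 g/L × 0.179 L = 4.278 g
maltose: 12.6 g/L × 0.179 L = 2.255 g
lactose: 4.76 g/L × 0.179 L = 0.852 g
riboflavin: 5.11 mg/L × 0.179 L = 0.915 mg
ferric citrate: 0.148 g/L × 0.179 L = 0.026492 g = 26.492 mg
cellobiose: 15.7 g/L × 0.179 L = 2.810 g
thiamine hydrochloride: 6.4 mg/L × 0.179 L = 1.146 mg

tryptone 4.278 g; maltose 2.255 g; lactose 0.852 g; riboflavin 0.915 mg; ferric citrate 26.492 mg; cellobiose 2.810 g; thiamine hydrochloride 1.146 mg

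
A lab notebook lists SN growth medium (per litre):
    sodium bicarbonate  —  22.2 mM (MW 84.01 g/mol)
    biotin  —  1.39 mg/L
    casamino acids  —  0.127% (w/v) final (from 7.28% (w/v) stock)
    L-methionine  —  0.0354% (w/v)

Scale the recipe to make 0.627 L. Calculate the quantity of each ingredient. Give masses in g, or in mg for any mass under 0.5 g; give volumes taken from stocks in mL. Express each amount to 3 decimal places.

Scale factor relative to 1 L: 0.627.
sodium bicarbonate: 22.2 mmol/L × 84.01 g/mol × 0.627 L ÷ 1000 = 1.169 g
biotin: 1.39 mg/L × 0.627 L = 0.872 mg
casamino acids: C1V1 = C2V2 → 0.127% ÷ 7.28% × 627 mL = 10.938 mL
L-methionine: 0.0354% w/v = 0.354 g/L → 0.354 × 0.627 L = 0.221958 g = 221.958 mg

sodium bicarbonate 1.169 g; biotin 0.872 mg; casamino acids 10.938 mL; L-methionine 221.958 mg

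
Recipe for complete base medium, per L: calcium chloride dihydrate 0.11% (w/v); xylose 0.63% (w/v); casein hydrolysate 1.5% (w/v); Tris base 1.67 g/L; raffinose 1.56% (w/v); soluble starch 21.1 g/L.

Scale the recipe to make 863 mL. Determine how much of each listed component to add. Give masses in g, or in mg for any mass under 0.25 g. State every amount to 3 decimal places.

Target volume = 863 mL = 0.863 L.
calcium chloride dihydrate: 0.11% w/v = 1.1 g/L → 1.1 × 0.863 L = 0.949 g
xylose: 0.63 g per 100 mL × 863 mL ÷ 100 = 5.437 g
casein hydrolysate: 1.5 g per 100 mL × 863 mL ÷ 100 = 12.945 g
Tris base: 1.67 g/L × 0.863 L = 1.441 g
raffinose: 1.56% w/v = 15.6 g/L → 15.6 × 0.863 L = 13.463 g
soluble starch: 21.1 g/L × 0.863 L = 18.209 g

calcium chloride dihydrate 0.949 g; xylose 5.437 g; casein hydrolysate 12.945 g; Tris base 1.441 g; raffinose 13.463 g; soluble starch 18.209 g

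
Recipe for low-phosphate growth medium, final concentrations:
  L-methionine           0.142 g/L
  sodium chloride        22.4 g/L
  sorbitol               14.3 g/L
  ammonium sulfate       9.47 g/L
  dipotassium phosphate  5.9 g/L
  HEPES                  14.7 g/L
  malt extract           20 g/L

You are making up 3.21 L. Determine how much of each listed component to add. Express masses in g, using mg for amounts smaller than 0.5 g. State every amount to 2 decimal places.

L-methionine 455.82 mg; sodium chloride 71.90 g; sorbitol 45.90 g; ammonium sulfate 30.40 g; dipotassium phosphate 18.94 g; HEPES 47.19 g; malt extract 64.20 g

Working volume: 3.21 L.
L-methionine: 0.142 g/L × 3.21 L = 0.45582 g = 455.82 mg
sodium chloride: 22.4 g/L × 3.21 L = 71.90 g
sorbitol: 14.3 g/L × 3.21 L = 45.90 g
ammonium sulfate: 9.47 g/L × 3.21 L = 30.40 g
dipotassium phosphate: 5.9 g/L × 3.21 L = 18.94 g
HEPES: 14.7 g/L × 3.21 L = 47.19 g
malt extract: 20 g/L × 3.21 L = 64.20 g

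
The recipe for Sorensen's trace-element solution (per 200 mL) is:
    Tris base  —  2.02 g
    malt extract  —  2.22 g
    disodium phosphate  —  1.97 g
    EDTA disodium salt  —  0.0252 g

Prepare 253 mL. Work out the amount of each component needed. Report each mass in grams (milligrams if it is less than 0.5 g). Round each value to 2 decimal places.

Ratio of target to recipe volume: 253 / 200 = 1.265.
Tris base: 2.02 g × (253 mL / 200 mL) = 2.56 g
malt extract: 2.22 g × (253 mL / 200 mL) = 2.81 g
disodium phosphate: 1.97 g × (253 mL / 200 mL) = 2.49 g
EDTA disodium salt: 0.0252 g × (253 mL / 200 mL) = 0.031878 g = 31.88 mg

Tris base 2.56 g; malt extract 2.81 g; disodium phosphate 2.49 g; EDTA disodium salt 31.88 mg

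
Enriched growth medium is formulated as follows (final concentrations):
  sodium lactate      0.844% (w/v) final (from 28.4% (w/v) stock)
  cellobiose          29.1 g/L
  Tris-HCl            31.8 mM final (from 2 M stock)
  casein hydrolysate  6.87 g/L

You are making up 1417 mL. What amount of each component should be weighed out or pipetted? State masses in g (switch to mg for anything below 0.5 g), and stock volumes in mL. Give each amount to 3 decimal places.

Working volume: 1417 mL = 1.417 L.
sodium lactate: V = C2·V2/C1 = 0.844% ÷ 28.4% × 1417 mL = 42.111 mL
cellobiose: 29.1 g/L × 1.417 L = 41.235 g
Tris-HCl: V = C2·V2/C1 = 31.8 mM × 1417 mL ÷ 2000 mM = 22.530 mL
casein hydrolysate: 6.87 g/L × 1.417 L = 9.735 g

sodium lactate 42.111 mL; cellobiose 41.235 g; Tris-HCl 22.530 mL; casein hydrolysate 9.735 g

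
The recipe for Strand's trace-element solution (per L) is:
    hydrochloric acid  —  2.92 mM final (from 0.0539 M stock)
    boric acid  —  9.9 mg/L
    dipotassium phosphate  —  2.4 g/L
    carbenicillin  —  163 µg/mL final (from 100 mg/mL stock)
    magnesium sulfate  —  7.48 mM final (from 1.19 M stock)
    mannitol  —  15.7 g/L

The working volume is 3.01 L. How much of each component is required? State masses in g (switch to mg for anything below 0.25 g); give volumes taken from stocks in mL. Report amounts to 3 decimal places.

Scale factor relative to 1 L: 3.01.
hydrochloric acid: dilute stock: 2.92 mM × 3010 mL ÷ 53.9 mM = 163.065 mL
boric acid: 9.9 mg/L × 3.01 L = 29.799 mg
dipotassium phosphate: 2.4 g/L × 3.01 L = 7.224 g
carbenicillin: C1V1 = C2V2 → 163 µg/mL × 3010 mL ÷ 100000 µg/mL = 4.906 mL
magnesium sulfate: V = C2·V2/C1 = 7.48 mM × 3010 mL ÷ 1190 mM = 18.920 mL
mannitol: 15.7 g/L × 3.01 L = 47.257 g

hydrochloric acid 163.065 mL; boric acid 29.799 mg; dipotassium phosphate 7.224 g; carbenicillin 4.906 mL; magnesium sulfate 18.920 mL; mannitol 47.257 g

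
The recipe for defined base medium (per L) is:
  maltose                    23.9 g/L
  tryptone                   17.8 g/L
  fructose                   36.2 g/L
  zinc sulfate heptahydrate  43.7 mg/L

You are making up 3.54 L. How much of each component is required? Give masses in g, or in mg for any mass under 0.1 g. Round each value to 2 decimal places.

Working volume: 3.54 L.
maltose: 23.9 g/L × 3.54 L = 84.61 g
tryptone: 17.8 g/L × 3.54 L = 63.01 g
fructose: 36.2 g/L × 3.54 L = 128.15 g
zinc sulfate heptahydrate: 43.7 mg/L × 3.54 L = 154.698 mg = 0.15 g

maltose 84.61 g; tryptone 63.01 g; fructose 128.15 g; zinc sulfate heptahydrate 0.15 g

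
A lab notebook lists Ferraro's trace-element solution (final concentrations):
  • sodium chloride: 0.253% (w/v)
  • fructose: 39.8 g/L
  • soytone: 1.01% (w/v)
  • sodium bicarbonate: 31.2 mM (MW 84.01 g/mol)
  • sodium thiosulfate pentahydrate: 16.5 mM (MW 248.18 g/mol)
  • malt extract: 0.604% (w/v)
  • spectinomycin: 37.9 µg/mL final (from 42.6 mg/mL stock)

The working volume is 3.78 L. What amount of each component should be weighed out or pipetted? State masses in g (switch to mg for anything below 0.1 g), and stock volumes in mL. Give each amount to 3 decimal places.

Working volume: 3.78 L.
sodium chloride: 0.253% w/v = 2.53 g/L → 2.53 × 3.78 L = 9.563 g
fructose: 39.8 g/L × 3.78 L = 150.444 g
soytone: 1.01 g per 100 mL × 3780 mL ÷ 100 = 38.178 g
sodium bicarbonate: 31.2 mmol/L × 84.01 g/mol × 3.78 L ÷ 1000 = 9.908 g
sodium thiosulfate pentahydrate: 16.5 mmol/L × 248.18 g/mol × 3.78 L ÷ 1000 = 15.479 g
malt extract: 0.604% w/v = 6.04 g/L → 6.04 × 3.78 L = 22.831 g
spectinomycin: C1V1 = C2V2 → 37.9 µg/mL × 3780 mL ÷ 42600 µg/mL = 3.363 mL

sodium chloride 9.563 g; fructose 150.444 g; soytone 38.178 g; sodium bicarbonate 9.908 g; sodium thiosulfate pentahydrate 15.479 g; malt extract 22.831 g; spectinomycin 3.363 mL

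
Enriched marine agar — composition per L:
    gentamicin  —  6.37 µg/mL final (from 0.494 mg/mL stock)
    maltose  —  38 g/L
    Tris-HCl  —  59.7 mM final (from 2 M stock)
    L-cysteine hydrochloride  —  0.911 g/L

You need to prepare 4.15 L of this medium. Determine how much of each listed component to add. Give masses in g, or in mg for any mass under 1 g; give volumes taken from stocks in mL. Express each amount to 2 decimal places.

gentamicin 53.51 mL; maltose 157.70 g; Tris-HCl 123.88 mL; L-cysteine hydrochloride 3.78 g

Scale factor relative to 1 L: 4.15.
gentamicin: V = C2·V2/C1 = 6.37 µg/mL × 4150 mL ÷ 494 µg/mL = 53.51 mL
maltose: 38 g/L × 4.15 L = 157.70 g
Tris-HCl: V = C2·V2/C1 = 59.7 mM × 4150 mL ÷ 2000 mM = 123.88 mL
L-cysteine hydrochloride: 0.911 g/L × 4.15 L = 3.78 g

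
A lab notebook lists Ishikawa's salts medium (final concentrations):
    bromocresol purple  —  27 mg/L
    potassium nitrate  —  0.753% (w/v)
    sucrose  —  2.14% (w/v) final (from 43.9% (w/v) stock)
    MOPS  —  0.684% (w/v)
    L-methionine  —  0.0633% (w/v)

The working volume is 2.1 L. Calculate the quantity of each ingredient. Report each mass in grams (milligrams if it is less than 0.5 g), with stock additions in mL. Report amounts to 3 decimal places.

bromocresol purple 56.700 mg; potassium nitrate 15.813 g; sucrose 102.369 mL; MOPS 14.364 g; L-methionine 1.329 g

Working volume: 2.1 L.
bromocresol purple: 27 mg/L × 2.1 L = 56.700 mg
potassium nitrate: 0.753% w/v = 7.53 g/L → 7.53 × 2.1 L = 15.813 g
sucrose: dilute stock: 2.14% ÷ 43.9% × 2100 mL = 102.369 mL
MOPS: 0.684% w/v = 6.84 g/L → 6.84 × 2.1 L = 14.364 g
L-methionine: 0.0633 g per 100 mL × 2100 mL ÷ 100 = 1.329 g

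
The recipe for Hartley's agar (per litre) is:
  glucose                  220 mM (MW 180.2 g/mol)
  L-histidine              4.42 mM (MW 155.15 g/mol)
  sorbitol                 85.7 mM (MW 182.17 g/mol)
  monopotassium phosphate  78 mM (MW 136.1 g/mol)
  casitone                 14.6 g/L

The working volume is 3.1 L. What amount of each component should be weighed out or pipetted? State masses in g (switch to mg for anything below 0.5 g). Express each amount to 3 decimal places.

Scale factor relative to 1 L: 3.1.
glucose: 220 mmol/L × 180.2 g/mol × 3.1 L ÷ 1000 = 122.896 g
L-histidine: 4.42 mmol/L × 155.15 g/mol × 3.1 L ÷ 1000 = 2.126 g
sorbitol: 85.7 mmol/L × 182.17 g/mol × 3.1 L ÷ 1000 = 48.397 g
monopotassium phosphate: 78 mmol/L × 136.1 g/mol × 3.1 L ÷ 1000 = 32.909 g
casitone: 14.6 g/L × 3.1 L = 45.260 g

glucose 122.896 g; L-histidine 2.126 g; sorbitol 48.397 g; monopotassium phosphate 32.909 g; casitone 45.260 g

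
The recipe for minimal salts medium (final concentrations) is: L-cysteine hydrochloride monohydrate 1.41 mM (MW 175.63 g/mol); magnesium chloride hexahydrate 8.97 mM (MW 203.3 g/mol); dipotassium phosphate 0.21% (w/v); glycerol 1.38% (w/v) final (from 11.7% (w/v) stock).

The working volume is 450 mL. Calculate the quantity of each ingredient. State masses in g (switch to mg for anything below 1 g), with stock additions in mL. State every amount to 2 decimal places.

Scale factor relative to 1 L: 0.45.
L-cysteine hydrochloride monohydrate: 1.41 mmol/L × 175.63 mg/mmol × 0.45 L = 111.44 mg
magnesium chloride hexahydrate: 8.97 mmol/L × 203.3 mg/mmol × 0.45 L = 820.62 mg
dipotassium phosphate: 0.21 g per 100 mL × 450 mL ÷ 100 = 0.945 g = 945.00 mg
glycerol: C1V1 = C2V2 → 1.38% ÷ 11.7% × 450 mL = 53.08 mL

L-cysteine hydrochloride monohydrate 111.44 mg; magnesium chloride hexahydrate 820.62 mg; dipotassium phosphate 945.00 mg; glycerol 53.08 mL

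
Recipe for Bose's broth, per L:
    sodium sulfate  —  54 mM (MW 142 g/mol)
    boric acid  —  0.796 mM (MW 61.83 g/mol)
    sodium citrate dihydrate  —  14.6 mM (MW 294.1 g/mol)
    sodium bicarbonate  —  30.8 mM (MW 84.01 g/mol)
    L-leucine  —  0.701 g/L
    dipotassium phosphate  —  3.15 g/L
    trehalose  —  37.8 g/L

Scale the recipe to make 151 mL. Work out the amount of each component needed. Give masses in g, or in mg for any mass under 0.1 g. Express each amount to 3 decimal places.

Target volume = 151 mL = 0.151 L.
sodium sulfate: 54 mmol/L × 142 g/mol × 0.151 L ÷ 1000 = 1.158 g
boric acid: 0.796 mmol/L × 61.83 mg/mmol × 0.151 L = 7.432 mg
sodium citrate dihydrate: 14.6 mmol/L × 294.1 g/mol × 0.151 L ÷ 1000 = 0.648 g
sodium bicarbonate: 30.8 mmol/L × 84.01 g/mol × 0.151 L ÷ 1000 = 0.391 g
L-leucine: 0.701 g/L × 0.151 L = 0.106 g
dipotassium phosphate: 3.15 g/L × 0.151 L = 0.476 g
trehalose: 37.8 g/L × 0.151 L = 5.708 g

sodium sulfate 1.158 g; boric acid 7.432 mg; sodium citrate dihydrate 0.648 g; sodium bicarbonate 0.391 g; L-leucine 0.106 g; dipotassium phosphate 0.476 g; trehalose 5.708 g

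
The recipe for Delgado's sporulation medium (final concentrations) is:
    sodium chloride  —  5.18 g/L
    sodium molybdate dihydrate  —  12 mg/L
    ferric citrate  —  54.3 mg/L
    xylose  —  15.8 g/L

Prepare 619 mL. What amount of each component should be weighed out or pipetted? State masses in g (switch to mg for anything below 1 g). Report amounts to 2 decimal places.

sodium chloride 3.21 g; sodium molybdate dihydrate 7.43 mg; ferric citrate 33.61 mg; xylose 9.78 g

Working volume: 619 mL = 0.619 L.
sodium chloride: 5.18 g/L × 0.619 L = 3.21 g
sodium molybdate dihydrate: 12 mg/L × 0.619 L = 7.43 mg
ferric citrate: 54.3 mg/L × 0.619 L = 33.61 mg
xylose: 15.8 g/L × 0.619 L = 9.78 g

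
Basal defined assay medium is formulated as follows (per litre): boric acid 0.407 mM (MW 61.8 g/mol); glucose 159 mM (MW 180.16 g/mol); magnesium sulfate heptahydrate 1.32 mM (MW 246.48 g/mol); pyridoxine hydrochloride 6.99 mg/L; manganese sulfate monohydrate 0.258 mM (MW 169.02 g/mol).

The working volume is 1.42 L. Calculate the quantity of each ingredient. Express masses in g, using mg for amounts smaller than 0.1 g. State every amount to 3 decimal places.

Scale factor relative to 1 L: 1.42.
boric acid: 0.407 mmol/L × 61.8 mg/mmol × 1.42 L = 35.717 mg
glucose: 159 mmol/L × 180.16 g/mol × 1.42 L ÷ 1000 = 40.677 g
magnesium sulfate heptahydrate: 1.32 mmol/L × 246.48 g/mol × 1.42 L ÷ 1000 = 0.462 g
pyridoxine hydrochloride: 6.99 mg/L × 1.42 L = 9.926 mg
manganese sulfate monohydrate: 0.258 mmol/L × 169.02 mg/mmol × 1.42 L = 61.922 mg

boric acid 35.717 mg; glucose 40.677 g; magnesium sulfate heptahydrate 0.462 g; pyridoxine hydrochloride 9.926 mg; manganese sulfate monohydrate 61.922 mg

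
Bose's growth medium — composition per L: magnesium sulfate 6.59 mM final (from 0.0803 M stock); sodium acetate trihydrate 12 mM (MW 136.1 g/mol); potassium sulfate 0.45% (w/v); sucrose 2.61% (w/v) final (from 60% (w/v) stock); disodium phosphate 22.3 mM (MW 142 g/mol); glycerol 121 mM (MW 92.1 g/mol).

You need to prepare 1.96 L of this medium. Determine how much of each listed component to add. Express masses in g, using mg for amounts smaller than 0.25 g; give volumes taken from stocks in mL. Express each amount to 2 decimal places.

Scale factor relative to 1 L: 1.96.
magnesium sulfate: C1V1 = C2V2 → 6.59 mM × 1960 mL ÷ 80.3 mM = 160.85 mL
sodium acetate trihydrate: 12 mmol/L × 136.1 g/mol × 1.96 L ÷ 1000 = 3.20 g
potassium sulfate: 0.45 g per 100 mL × 1960 mL ÷ 100 = 8.82 g
sucrose: dilute stock: 2.61% ÷ 60% × 1960 mL = 85.26 mL
disodium phosphate: 22.3 mmol/L × 142 g/mol × 1.96 L ÷ 1000 = 6.21 g
glycerol: 121 mmol/L × 92.1 g/mol × 1.96 L ÷ 1000 = 21.84 g

magnesium sulfate 160.85 mL; sodium acetate trihydrate 3.20 g; potassium sulfate 8.82 g; sucrose 85.26 mL; disodium phosphate 6.21 g; glycerol 21.84 g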